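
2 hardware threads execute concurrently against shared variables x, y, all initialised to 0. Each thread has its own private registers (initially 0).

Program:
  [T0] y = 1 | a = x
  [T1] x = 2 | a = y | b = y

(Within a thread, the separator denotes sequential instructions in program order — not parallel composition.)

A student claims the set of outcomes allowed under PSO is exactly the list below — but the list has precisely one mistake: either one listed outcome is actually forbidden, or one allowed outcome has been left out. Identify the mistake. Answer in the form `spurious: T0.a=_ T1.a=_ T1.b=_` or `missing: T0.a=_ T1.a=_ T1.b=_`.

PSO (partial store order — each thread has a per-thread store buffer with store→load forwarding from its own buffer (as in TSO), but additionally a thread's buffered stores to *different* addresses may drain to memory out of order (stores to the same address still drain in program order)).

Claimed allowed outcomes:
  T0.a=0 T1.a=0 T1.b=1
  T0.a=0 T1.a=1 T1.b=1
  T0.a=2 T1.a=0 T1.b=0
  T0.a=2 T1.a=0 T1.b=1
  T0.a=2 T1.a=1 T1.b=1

outcome vector order: (T0.a,T1.a,T1.b)
PSO (6): 0/0/0, 0/0/1, 0/1/1, 2/0/0, 2/0/1, 2/1/1
PSO∖claimed = {0/0/0}

missing: T0.a=0 T1.a=0 T1.b=0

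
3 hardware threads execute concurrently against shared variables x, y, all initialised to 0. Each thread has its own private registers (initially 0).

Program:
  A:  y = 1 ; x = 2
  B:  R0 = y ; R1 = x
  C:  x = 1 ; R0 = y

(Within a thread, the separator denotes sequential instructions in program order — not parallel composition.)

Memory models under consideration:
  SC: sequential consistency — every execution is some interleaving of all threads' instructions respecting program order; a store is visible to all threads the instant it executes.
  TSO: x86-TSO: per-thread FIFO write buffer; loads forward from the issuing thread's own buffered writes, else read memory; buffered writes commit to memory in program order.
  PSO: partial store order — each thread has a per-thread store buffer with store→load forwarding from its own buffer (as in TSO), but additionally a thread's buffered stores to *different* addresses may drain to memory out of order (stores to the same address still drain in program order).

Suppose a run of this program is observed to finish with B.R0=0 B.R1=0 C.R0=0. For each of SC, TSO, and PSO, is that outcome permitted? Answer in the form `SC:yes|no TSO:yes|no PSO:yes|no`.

outcome vector order: (B.R0,B.R1,C.R0)
SC (11): <0 0 0> <0 0 1> <0 1 0> <0 1 1> <0 2 0> <0 2 1> <1 0 1> <1 1 0> <1 1 1> <1 2 0> <1 2 1>
TSO (12): <0 0 0> <0 0 1> <0 1 0> <0 1 1> <0 2 0> <0 2 1> <1 0 0> <1 0 1> <1 1 0> <1 1 1> <1 2 0> <1 2 1>
PSO (12): <0 0 0> <0 0 1> <0 1 0> <0 1 1> <0 2 0> <0 2 1> <1 0 0> <1 0 1> <1 1 0> <1 1 1> <1 2 0> <1 2 1>
target <0 0 0> ∈ {SC,TSO,PSO}

SC:yes TSO:yes PSO:yes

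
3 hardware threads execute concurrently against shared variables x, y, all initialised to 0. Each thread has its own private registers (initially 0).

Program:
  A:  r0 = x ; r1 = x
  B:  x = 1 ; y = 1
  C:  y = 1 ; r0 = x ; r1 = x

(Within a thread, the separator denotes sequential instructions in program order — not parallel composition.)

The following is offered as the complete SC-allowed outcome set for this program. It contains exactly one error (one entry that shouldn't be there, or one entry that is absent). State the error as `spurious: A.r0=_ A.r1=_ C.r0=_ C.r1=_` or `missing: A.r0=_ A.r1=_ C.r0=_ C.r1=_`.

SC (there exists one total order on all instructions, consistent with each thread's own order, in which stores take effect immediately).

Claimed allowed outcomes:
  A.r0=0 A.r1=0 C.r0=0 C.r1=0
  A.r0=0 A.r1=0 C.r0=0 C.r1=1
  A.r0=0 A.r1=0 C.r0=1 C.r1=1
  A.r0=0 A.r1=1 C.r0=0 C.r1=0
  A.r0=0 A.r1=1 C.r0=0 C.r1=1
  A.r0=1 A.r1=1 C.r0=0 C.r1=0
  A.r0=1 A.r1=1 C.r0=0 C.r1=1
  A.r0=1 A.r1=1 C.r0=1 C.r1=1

missing: A.r0=0 A.r1=1 C.r0=1 C.r1=1

outcome vector order: (A.r0,A.r1,C.r0,C.r1)
under SC → 0/0/0/0 0/0/0/1 0/0/1/1 0/1/0/0 0/1/0/1 0/1/1/1 1/1/0/0 1/1/0/1 1/1/1/1
SC∖claimed = {0/1/1/1}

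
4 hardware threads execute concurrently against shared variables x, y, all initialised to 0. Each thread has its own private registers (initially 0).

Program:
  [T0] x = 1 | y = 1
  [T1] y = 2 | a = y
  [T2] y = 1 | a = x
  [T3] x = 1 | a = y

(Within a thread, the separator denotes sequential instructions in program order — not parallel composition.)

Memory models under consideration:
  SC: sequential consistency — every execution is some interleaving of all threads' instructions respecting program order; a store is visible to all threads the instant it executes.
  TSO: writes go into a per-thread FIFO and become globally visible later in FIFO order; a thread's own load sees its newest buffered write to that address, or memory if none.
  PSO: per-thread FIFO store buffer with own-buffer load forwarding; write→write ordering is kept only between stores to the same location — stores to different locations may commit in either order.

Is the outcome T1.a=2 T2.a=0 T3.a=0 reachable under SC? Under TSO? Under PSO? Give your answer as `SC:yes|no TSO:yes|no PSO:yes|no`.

outcome vector order: (T1.a,T2.a,T3.a)
SC (10): 1/0/1 1/0/2 1/1/0 1/1/1 1/1/2 2/0/1 2/0/2 2/1/0 2/1/1 2/1/2
TSO (12): 1/0/0 1/0/1 1/0/2 1/1/0 1/1/1 1/1/2 2/0/0 2/0/1 2/0/2 2/1/0 2/1/1 2/1/2
PSO (12): 1/0/0 1/0/1 1/0/2 1/1/0 1/1/1 1/1/2 2/0/0 2/0/1 2/0/2 2/1/0 2/1/1 2/1/2
target 2/0/0 ∈ {TSO,PSO}

SC:no TSO:yes PSO:yes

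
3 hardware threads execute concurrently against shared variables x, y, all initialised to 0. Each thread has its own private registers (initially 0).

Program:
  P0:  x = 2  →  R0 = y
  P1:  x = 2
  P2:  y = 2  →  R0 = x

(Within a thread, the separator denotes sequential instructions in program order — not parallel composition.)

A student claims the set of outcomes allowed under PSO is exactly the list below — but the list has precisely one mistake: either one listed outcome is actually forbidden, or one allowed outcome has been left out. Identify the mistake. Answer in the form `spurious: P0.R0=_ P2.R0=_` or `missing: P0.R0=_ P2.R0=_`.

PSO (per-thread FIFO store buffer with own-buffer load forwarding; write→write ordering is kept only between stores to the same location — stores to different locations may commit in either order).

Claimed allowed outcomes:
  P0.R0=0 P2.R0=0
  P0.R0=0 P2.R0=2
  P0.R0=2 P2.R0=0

outcome vector order: (P0.R0,P2.R0)
[PSO] allowed = {<0 0> <0 2> <2 0> <2 2>}
PSO∖claimed = {<2 2>}

missing: P0.R0=2 P2.R0=2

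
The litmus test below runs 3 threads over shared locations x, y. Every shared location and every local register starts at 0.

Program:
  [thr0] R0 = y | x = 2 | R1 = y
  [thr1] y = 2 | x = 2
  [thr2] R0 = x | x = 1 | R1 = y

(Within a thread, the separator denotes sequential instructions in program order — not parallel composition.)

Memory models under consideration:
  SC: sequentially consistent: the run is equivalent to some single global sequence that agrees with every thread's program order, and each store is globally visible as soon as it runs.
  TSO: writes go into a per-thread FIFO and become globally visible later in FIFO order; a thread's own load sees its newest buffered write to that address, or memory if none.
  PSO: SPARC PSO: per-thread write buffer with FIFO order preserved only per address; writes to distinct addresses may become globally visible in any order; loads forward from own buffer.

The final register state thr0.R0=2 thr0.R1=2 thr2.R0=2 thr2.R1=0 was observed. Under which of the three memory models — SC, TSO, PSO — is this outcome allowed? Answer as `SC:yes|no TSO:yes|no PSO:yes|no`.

outcome vector order: (thr0.R0,thr0.R1,thr2.R0,thr2.R1)
[SC] allowed = {<0 0 0 0>; <0 0 0 2>; <0 0 2 0>; <0 0 2 2>; <0 2 0 0>; <0 2 0 2>; <0 2 2 0>; <0 2 2 2>; <2 2 0 0>; <2 2 0 2>; <2 2 2 2>}
[TSO] allowed = {<0 0 0 0>; <0 0 0 2>; <0 0 2 0>; <0 0 2 2>; <0 2 0 0>; <0 2 0 2>; <0 2 2 0>; <0 2 2 2>; <2 2 0 0>; <2 2 0 2>; <2 2 2 2>}
[PSO] allowed = {<0 0 0 0>; <0 0 0 2>; <0 0 2 0>; <0 0 2 2>; <0 2 0 0>; <0 2 0 2>; <0 2 2 0>; <0 2 2 2>; <2 2 0 0>; <2 2 0 2>; <2 2 2 0>; <2 2 2 2>}
target <2 2 2 0> ∈ {PSO}

SC:no TSO:no PSO:yes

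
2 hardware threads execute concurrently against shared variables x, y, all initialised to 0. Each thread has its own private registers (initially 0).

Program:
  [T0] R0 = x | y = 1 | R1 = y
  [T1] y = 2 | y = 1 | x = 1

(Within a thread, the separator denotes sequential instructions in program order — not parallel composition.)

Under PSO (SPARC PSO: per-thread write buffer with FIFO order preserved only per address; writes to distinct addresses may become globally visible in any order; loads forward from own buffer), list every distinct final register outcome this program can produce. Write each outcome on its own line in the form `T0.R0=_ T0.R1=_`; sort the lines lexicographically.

outcome vector order: (T0.R0,T0.R1)
|PSO outcomes| = 4

T0.R0=0 T0.R1=1
T0.R0=0 T0.R1=2
T0.R0=1 T0.R1=1
T0.R0=1 T0.R1=2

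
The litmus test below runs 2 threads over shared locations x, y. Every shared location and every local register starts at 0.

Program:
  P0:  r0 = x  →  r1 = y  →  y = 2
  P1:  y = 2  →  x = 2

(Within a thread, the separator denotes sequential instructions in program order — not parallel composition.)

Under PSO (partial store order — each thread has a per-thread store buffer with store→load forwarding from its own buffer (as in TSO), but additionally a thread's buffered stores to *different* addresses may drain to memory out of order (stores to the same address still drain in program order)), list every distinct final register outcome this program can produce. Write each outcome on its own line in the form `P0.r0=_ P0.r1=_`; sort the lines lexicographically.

outcome vector order: (P0.r0,P0.r1)
|PSO outcomes| = 4

P0.r0=0 P0.r1=0
P0.r0=0 P0.r1=2
P0.r0=2 P0.r1=0
P0.r0=2 P0.r1=2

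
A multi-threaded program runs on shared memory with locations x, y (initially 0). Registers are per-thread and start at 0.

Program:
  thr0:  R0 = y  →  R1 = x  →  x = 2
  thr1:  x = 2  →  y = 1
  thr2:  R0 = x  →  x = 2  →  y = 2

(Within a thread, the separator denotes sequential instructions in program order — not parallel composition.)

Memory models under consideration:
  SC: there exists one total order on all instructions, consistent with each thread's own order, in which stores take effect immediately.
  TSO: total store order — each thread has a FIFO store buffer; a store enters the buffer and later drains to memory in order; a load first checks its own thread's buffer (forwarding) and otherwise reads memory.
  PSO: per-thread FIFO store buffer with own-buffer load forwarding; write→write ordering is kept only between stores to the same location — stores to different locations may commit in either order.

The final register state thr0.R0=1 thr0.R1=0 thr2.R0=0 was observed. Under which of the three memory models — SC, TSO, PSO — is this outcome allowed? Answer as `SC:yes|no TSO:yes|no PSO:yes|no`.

outcome vector order: (thr0.R0,thr0.R1,thr2.R0)
SC (8): 0/0/0; 0/0/2; 0/2/0; 0/2/2; 1/2/0; 1/2/2; 2/2/0; 2/2/2
TSO (8): 0/0/0; 0/0/2; 0/2/0; 0/2/2; 1/2/0; 1/2/2; 2/2/0; 2/2/2
PSO (11): 0/0/0; 0/0/2; 0/2/0; 0/2/2; 1/0/0; 1/0/2; 1/2/0; 1/2/2; 2/0/0; 2/2/0; 2/2/2
target 1/0/0 ∈ {PSO}

SC:no TSO:no PSO:yes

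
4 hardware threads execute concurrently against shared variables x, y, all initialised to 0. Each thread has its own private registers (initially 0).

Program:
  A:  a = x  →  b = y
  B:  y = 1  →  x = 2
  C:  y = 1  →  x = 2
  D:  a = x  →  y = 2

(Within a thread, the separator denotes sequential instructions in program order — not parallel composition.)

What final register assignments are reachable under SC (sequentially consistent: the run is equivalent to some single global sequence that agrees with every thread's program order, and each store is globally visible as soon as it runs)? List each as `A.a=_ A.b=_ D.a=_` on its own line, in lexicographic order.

A.a=0 A.b=0 D.a=0
A.a=0 A.b=0 D.a=2
A.a=0 A.b=1 D.a=0
A.a=0 A.b=1 D.a=2
A.a=0 A.b=2 D.a=0
A.a=0 A.b=2 D.a=2
A.a=2 A.b=1 D.a=0
A.a=2 A.b=1 D.a=2
A.a=2 A.b=2 D.a=0
A.a=2 A.b=2 D.a=2

outcome vector order: (A.a,A.b,D.a)
|SC outcomes| = 10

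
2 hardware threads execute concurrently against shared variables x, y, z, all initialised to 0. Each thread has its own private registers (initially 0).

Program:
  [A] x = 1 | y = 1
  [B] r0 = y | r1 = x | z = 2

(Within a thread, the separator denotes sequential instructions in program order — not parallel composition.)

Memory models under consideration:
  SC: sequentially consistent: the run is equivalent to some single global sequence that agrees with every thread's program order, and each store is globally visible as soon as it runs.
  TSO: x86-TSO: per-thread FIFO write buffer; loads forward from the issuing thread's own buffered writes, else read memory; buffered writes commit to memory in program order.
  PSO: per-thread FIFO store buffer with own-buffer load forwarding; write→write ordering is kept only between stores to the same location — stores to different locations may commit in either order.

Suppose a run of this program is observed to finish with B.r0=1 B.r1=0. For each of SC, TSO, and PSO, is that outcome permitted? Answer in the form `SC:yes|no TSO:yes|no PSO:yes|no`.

SC:no TSO:no PSO:yes

outcome vector order: (B.r0,B.r1)
SC: 3 outcomes — {<0 0>; <0 1>; <1 1>}
TSO: 3 outcomes — {<0 0>; <0 1>; <1 1>}
PSO: 4 outcomes — {<0 0>; <0 1>; <1 0>; <1 1>}
target <1 0> ∈ {PSO}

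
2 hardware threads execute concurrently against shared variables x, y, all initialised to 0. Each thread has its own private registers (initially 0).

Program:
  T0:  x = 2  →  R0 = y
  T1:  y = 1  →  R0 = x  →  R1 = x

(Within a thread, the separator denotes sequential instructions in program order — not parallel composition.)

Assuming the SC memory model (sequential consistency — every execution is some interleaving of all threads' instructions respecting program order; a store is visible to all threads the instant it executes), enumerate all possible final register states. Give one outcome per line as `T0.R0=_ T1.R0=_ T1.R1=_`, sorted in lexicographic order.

outcome vector order: (T0.R0,T1.R0,T1.R1)
|SC outcomes| = 4

T0.R0=0 T1.R0=2 T1.R1=2
T0.R0=1 T1.R0=0 T1.R1=0
T0.R0=1 T1.R0=0 T1.R1=2
T0.R0=1 T1.R0=2 T1.R1=2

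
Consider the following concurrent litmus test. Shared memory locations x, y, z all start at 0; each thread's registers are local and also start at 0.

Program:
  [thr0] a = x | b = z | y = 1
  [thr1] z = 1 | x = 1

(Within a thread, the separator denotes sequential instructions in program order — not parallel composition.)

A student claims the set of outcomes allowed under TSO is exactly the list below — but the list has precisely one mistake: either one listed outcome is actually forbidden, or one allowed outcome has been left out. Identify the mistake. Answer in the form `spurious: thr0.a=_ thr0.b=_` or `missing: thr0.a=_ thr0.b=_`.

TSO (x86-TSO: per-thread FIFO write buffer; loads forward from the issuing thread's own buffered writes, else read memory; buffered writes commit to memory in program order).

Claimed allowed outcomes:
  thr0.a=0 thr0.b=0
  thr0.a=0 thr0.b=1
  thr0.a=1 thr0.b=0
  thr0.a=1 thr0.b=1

spurious: thr0.a=1 thr0.b=0

outcome vector order: (thr0.a,thr0.b)
[TSO] allowed = {0/0, 0/1, 1/1}
claimed∖TSO = {1/0}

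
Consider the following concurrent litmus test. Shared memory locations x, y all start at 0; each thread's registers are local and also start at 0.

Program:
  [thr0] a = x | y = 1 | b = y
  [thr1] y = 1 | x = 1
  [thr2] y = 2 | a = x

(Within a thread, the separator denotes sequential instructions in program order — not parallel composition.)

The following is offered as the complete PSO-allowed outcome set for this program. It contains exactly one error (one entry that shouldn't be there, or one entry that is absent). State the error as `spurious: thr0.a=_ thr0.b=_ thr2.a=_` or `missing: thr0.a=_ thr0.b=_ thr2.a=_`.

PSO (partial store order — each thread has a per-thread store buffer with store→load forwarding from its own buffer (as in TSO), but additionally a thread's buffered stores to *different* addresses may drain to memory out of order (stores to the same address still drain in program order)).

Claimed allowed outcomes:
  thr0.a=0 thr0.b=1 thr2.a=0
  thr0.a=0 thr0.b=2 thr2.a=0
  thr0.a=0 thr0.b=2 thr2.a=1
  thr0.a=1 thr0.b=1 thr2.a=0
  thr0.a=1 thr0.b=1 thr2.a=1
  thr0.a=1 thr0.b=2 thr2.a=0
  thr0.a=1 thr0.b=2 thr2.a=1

outcome vector order: (thr0.a,thr0.b,thr2.a)
PSO (8): (0,1,0); (0,1,1); (0,2,0); (0,2,1); (1,1,0); (1,1,1); (1,2,0); (1,2,1)
PSO∖claimed = {(0,1,1)}

missing: thr0.a=0 thr0.b=1 thr2.a=1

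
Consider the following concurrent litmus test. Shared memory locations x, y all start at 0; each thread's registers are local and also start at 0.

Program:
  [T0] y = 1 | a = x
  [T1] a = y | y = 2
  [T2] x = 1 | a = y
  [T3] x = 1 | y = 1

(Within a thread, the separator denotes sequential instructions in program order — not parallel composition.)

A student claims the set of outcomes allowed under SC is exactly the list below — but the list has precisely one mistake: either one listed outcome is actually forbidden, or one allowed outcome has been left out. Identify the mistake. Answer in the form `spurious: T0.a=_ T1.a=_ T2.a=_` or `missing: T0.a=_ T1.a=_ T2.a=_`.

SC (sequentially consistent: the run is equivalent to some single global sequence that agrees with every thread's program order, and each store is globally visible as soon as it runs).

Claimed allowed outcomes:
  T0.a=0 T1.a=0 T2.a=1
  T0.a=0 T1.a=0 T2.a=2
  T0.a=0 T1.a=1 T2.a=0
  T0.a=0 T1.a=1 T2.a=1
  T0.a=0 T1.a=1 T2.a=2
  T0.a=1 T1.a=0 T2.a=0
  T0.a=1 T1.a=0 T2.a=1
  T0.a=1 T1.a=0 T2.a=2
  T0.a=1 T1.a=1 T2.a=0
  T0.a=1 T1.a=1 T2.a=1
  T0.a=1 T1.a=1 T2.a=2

outcome vector order: (T0.a,T1.a,T2.a)
SC (10): 001 002 011 012 100 101 102 110 111 112
claimed∖SC = {010}

spurious: T0.a=0 T1.a=1 T2.a=0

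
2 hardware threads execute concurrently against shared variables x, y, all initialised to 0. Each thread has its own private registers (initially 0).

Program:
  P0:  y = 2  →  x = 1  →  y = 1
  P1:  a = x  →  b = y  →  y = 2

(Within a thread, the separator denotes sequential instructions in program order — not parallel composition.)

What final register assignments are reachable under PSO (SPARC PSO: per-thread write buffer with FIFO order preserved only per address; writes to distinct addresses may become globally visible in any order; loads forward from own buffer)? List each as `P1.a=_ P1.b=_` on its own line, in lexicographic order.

P1.a=0 P1.b=0
P1.a=0 P1.b=1
P1.a=0 P1.b=2
P1.a=1 P1.b=0
P1.a=1 P1.b=1
P1.a=1 P1.b=2

outcome vector order: (P1.a,P1.b)
|PSO outcomes| = 6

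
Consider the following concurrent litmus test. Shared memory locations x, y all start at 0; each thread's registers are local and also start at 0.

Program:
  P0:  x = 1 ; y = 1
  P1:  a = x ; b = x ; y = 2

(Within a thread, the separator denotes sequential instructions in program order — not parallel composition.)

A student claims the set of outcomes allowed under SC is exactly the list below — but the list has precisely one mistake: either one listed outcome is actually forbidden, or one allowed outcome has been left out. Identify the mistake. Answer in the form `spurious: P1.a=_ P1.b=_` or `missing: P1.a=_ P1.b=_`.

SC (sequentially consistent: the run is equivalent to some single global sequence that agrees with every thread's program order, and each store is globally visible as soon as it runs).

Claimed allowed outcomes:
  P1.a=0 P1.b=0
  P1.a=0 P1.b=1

missing: P1.a=1 P1.b=1

outcome vector order: (P1.a,P1.b)
under SC → 0/0, 0/1, 1/1
SC∖claimed = {1/1}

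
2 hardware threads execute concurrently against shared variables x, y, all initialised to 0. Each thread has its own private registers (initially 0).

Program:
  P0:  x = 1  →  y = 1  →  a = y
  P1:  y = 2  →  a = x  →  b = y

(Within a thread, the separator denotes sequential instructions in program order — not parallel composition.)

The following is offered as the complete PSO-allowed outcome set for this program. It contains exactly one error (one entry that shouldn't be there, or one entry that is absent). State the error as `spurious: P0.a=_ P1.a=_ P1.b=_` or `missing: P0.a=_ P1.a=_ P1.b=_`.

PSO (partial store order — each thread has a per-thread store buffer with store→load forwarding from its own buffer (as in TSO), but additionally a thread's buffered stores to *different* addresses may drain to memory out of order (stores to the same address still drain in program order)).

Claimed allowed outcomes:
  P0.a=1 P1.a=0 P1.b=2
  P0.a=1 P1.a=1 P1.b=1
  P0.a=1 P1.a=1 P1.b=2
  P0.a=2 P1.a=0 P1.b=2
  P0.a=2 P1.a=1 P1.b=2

missing: P0.a=1 P1.a=0 P1.b=1

outcome vector order: (P0.a,P1.a,P1.b)
under PSO → <1 0 1> <1 0 2> <1 1 1> <1 1 2> <2 0 2> <2 1 2>
PSO∖claimed = {<1 0 1>}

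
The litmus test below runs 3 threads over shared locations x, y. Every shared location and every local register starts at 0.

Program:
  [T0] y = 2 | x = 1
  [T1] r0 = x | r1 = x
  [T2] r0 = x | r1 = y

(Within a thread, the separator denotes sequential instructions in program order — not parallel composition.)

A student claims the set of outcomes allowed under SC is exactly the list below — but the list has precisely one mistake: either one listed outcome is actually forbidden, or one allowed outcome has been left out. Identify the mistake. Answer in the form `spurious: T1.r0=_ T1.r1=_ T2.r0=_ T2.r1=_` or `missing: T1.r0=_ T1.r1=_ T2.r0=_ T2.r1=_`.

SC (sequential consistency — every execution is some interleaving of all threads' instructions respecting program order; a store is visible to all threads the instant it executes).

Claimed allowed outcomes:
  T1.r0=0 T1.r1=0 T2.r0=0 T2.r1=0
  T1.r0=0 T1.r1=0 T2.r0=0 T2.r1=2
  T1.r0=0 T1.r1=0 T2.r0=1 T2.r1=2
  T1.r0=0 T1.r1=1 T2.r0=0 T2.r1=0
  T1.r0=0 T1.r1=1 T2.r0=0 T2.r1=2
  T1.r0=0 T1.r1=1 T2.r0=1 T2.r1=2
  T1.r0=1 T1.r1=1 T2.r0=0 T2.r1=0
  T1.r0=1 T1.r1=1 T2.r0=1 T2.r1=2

missing: T1.r0=1 T1.r1=1 T2.r0=0 T2.r1=2

outcome vector order: (T1.r0,T1.r1,T2.r0,T2.r1)
[SC] allowed = {0/0/0/0 0/0/0/2 0/0/1/2 0/1/0/0 0/1/0/2 0/1/1/2 1/1/0/0 1/1/0/2 1/1/1/2}
SC∖claimed = {1/1/0/2}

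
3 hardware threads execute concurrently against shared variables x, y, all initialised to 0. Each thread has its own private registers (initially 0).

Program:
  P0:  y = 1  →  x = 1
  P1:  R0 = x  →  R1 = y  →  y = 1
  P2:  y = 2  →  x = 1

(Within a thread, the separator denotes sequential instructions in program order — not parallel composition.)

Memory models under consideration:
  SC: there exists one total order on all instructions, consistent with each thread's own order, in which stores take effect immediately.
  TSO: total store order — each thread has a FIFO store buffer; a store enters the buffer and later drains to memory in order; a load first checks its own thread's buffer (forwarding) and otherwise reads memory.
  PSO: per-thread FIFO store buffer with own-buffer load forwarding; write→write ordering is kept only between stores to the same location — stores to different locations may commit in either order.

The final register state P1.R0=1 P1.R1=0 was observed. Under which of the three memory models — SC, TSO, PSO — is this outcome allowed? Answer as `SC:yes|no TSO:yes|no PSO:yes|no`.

outcome vector order: (P1.R0,P1.R1)
under SC → (0,0) (0,1) (0,2) (1,1) (1,2)
under TSO → (0,0) (0,1) (0,2) (1,1) (1,2)
under PSO → (0,0) (0,1) (0,2) (1,0) (1,1) (1,2)
target (1,0) ∈ {PSO}

SC:no TSO:no PSO:yes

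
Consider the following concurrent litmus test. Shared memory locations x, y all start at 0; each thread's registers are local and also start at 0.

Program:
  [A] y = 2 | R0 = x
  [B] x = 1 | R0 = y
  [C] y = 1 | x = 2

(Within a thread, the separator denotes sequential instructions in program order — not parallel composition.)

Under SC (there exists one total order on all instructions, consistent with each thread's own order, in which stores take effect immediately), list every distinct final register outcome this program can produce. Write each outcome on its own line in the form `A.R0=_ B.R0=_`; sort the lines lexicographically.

A.R0=0 B.R0=1
A.R0=0 B.R0=2
A.R0=1 B.R0=0
A.R0=1 B.R0=1
A.R0=1 B.R0=2
A.R0=2 B.R0=0
A.R0=2 B.R0=1
A.R0=2 B.R0=2

outcome vector order: (A.R0,B.R0)
|SC outcomes| = 8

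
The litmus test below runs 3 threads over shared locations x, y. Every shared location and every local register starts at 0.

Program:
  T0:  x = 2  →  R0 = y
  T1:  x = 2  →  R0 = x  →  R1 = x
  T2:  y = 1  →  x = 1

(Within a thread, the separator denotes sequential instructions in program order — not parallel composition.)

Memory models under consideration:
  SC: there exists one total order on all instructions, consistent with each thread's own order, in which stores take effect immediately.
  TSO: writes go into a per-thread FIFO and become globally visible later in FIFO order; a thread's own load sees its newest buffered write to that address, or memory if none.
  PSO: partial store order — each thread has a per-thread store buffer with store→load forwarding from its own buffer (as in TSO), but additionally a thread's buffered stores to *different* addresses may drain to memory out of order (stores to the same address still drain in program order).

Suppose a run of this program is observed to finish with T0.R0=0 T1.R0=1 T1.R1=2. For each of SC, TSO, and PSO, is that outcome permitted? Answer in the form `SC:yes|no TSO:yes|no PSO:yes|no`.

outcome vector order: (T0.R0,T1.R0,T1.R1)
SC (7): (0,1,1); (0,2,1); (0,2,2); (1,1,1); (1,1,2); (1,2,1); (1,2,2)
TSO (8): (0,1,1); (0,1,2); (0,2,1); (0,2,2); (1,1,1); (1,1,2); (1,2,1); (1,2,2)
PSO (8): (0,1,1); (0,1,2); (0,2,1); (0,2,2); (1,1,1); (1,1,2); (1,2,1); (1,2,2)
target (0,1,2) ∈ {TSO,PSO}

SC:no TSO:yes PSO:yes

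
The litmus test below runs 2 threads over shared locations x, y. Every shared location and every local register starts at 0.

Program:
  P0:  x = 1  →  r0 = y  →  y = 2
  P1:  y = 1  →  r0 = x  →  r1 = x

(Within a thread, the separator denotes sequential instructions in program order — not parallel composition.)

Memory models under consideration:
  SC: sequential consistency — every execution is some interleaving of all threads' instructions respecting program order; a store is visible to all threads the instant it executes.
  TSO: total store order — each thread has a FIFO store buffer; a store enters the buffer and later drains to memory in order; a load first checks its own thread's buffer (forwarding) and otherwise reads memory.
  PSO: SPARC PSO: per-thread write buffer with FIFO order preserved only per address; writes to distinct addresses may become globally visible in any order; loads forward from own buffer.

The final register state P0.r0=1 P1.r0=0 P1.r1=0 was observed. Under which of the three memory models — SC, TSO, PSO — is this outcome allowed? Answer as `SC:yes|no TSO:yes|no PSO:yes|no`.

SC:yes TSO:yes PSO:yes

outcome vector order: (P0.r0,P1.r0,P1.r1)
SC (4): 011; 100; 101; 111
TSO (6): 000; 001; 011; 100; 101; 111
PSO (6): 000; 001; 011; 100; 101; 111
target 100 ∈ {SC,TSO,PSO}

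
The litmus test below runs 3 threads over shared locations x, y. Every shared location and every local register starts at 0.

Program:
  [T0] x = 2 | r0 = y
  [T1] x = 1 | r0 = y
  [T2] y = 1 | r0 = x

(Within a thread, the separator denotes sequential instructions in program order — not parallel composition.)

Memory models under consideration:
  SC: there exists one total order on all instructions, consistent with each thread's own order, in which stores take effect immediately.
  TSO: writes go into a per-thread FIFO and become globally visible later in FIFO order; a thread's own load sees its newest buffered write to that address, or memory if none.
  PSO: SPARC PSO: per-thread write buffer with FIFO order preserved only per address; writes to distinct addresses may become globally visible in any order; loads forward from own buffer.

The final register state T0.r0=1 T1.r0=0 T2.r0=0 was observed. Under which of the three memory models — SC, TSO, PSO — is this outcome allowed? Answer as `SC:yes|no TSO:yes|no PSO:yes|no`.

outcome vector order: (T0.r0,T1.r0,T2.r0)
under SC → 001 002 011 012 101 102 110 111 112
under TSO → 000 001 002 010 011 012 100 101 102 110 111 112
under PSO → 000 001 002 010 011 012 100 101 102 110 111 112
target 100 ∈ {TSO,PSO}

SC:no TSO:yes PSO:yes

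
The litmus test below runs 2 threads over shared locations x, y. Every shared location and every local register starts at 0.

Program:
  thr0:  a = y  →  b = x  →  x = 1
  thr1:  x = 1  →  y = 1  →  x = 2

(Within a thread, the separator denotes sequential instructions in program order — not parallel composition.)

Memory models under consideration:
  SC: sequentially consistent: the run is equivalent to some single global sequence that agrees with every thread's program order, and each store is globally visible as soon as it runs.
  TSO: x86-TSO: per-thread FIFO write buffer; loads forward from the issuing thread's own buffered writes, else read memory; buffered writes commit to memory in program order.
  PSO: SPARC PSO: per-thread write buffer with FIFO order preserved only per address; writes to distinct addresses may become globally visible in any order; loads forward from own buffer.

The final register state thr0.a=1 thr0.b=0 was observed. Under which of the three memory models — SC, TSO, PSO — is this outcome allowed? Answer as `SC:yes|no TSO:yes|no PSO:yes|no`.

outcome vector order: (thr0.a,thr0.b)
[SC] allowed = {00; 01; 02; 11; 12}
[TSO] allowed = {00; 01; 02; 11; 12}
[PSO] allowed = {00; 01; 02; 10; 11; 12}
target 10 ∈ {PSO}

SC:no TSO:no PSO:yes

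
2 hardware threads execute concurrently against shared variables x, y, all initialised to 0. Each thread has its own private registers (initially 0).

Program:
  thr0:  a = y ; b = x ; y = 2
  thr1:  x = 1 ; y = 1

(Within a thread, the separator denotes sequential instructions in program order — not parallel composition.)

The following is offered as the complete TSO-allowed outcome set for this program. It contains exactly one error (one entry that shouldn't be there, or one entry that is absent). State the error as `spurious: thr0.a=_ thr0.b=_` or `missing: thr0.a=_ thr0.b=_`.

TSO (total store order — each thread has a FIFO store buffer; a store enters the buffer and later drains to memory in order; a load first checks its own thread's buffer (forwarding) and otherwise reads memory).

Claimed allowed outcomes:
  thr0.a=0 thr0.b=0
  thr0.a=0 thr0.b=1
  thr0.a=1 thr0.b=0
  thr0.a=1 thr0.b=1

spurious: thr0.a=1 thr0.b=0

outcome vector order: (thr0.a,thr0.b)
under TSO → 00 01 11
claimed∖TSO = {10}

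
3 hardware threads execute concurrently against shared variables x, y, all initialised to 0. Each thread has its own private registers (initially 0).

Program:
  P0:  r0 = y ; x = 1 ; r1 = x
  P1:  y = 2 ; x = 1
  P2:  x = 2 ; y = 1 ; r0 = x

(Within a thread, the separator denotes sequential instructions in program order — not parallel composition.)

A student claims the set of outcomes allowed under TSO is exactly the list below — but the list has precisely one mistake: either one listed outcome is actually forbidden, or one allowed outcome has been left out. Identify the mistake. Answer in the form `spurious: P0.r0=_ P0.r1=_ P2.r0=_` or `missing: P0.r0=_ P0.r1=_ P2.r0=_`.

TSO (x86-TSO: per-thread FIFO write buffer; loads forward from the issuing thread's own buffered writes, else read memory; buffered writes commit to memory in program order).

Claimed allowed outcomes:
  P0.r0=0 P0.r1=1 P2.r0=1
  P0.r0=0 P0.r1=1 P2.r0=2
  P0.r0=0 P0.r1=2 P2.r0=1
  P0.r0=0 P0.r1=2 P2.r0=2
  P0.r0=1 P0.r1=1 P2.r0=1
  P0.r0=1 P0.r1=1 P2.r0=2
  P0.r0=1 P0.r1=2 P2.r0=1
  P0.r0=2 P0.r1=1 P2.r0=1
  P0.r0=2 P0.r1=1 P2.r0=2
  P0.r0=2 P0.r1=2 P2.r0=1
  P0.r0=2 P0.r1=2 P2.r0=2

outcome vector order: (P0.r0,P0.r1,P2.r0)
[TSO] allowed = {0/1/1 0/1/2 0/2/1 0/2/2 1/1/1 1/1/2 2/1/1 2/1/2 2/2/1 2/2/2}
claimed∖TSO = {1/2/1}

spurious: P0.r0=1 P0.r1=2 P2.r0=1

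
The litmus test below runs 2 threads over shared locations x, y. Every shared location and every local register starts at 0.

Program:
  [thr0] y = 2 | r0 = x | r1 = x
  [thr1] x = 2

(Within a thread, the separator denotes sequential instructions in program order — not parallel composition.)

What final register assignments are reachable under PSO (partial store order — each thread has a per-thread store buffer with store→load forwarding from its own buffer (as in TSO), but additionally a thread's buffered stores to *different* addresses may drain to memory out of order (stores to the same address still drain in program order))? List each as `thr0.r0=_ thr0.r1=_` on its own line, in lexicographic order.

thr0.r0=0 thr0.r1=0
thr0.r0=0 thr0.r1=2
thr0.r0=2 thr0.r1=2

outcome vector order: (thr0.r0,thr0.r1)
|PSO outcomes| = 3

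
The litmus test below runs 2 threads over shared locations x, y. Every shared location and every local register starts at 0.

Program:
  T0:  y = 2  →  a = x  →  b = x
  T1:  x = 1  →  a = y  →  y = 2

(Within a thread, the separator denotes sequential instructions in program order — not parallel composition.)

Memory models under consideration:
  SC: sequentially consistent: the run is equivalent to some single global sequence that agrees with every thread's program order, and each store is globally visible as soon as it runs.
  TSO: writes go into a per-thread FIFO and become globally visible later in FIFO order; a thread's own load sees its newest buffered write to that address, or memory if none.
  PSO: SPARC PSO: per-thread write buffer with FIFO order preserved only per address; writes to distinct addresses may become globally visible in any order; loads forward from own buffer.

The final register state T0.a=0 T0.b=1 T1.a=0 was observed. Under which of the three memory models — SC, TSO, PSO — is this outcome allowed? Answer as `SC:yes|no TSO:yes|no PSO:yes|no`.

SC:no TSO:yes PSO:yes

outcome vector order: (T0.a,T0.b,T1.a)
SC: 4 outcomes — {002; 012; 110; 112}
TSO: 6 outcomes — {000; 002; 010; 012; 110; 112}
PSO: 6 outcomes — {000; 002; 010; 012; 110; 112}
target 010 ∈ {TSO,PSO}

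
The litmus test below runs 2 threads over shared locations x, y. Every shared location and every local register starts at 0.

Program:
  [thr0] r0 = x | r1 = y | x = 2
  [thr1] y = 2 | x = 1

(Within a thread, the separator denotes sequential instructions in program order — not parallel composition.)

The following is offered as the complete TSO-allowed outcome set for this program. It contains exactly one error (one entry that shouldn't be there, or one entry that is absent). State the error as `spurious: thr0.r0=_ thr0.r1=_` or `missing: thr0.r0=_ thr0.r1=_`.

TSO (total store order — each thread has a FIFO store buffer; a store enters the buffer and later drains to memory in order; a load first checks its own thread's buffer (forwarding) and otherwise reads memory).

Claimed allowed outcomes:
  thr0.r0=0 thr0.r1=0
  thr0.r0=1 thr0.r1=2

outcome vector order: (thr0.r0,thr0.r1)
TSO: 3 outcomes — {(0,0), (0,2), (1,2)}
TSO∖claimed = {(0,2)}

missing: thr0.r0=0 thr0.r1=2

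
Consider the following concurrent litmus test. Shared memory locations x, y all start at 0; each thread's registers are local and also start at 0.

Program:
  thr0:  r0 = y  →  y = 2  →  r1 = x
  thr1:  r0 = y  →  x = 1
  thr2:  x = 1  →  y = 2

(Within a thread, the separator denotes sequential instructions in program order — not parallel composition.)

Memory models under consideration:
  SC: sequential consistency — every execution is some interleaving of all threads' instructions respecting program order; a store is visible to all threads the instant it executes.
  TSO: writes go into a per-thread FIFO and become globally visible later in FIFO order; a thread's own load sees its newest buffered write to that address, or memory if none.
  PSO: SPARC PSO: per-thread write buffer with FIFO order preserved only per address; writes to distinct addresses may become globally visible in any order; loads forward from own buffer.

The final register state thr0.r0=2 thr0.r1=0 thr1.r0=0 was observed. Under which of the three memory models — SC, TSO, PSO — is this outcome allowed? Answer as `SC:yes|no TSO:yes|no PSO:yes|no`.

SC:no TSO:no PSO:yes

outcome vector order: (thr0.r0,thr0.r1,thr1.r0)
SC: 6 outcomes — {000, 002, 010, 012, 210, 212}
TSO: 6 outcomes — {000, 002, 010, 012, 210, 212}
PSO: 8 outcomes — {000, 002, 010, 012, 200, 202, 210, 212}
target 200 ∈ {PSO}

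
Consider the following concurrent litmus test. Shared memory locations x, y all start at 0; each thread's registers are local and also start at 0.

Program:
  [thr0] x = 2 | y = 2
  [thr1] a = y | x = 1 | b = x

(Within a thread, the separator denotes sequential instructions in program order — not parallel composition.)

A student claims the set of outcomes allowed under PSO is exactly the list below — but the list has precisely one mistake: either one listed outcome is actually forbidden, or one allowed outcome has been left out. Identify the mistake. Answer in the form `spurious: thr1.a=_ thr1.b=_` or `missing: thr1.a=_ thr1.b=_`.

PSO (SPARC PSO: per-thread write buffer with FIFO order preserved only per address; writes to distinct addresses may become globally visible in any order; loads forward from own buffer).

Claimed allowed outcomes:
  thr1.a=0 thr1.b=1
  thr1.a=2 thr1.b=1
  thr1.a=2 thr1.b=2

missing: thr1.a=0 thr1.b=2

outcome vector order: (thr1.a,thr1.b)
under PSO → 01, 02, 21, 22
PSO∖claimed = {02}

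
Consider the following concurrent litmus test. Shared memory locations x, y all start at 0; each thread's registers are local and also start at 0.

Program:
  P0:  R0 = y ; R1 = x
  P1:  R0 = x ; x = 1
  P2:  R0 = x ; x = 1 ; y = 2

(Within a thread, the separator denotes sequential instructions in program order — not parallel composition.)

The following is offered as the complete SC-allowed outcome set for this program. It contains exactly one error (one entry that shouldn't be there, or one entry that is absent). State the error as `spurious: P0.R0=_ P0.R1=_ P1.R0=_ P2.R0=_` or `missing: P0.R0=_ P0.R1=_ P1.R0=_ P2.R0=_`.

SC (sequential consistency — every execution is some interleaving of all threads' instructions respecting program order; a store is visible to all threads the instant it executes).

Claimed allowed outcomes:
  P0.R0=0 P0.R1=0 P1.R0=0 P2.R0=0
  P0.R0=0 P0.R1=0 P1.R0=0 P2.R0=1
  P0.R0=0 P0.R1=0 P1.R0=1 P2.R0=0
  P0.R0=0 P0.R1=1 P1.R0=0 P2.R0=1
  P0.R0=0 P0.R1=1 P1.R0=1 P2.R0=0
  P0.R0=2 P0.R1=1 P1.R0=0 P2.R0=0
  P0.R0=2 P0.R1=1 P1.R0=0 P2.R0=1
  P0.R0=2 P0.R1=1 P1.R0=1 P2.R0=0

outcome vector order: (P0.R0,P0.R1,P1.R0,P2.R0)
SC (9): <0 0 0 0>; <0 0 0 1>; <0 0 1 0>; <0 1 0 0>; <0 1 0 1>; <0 1 1 0>; <2 1 0 0>; <2 1 0 1>; <2 1 1 0>
SC∖claimed = {<0 1 0 0>}

missing: P0.R0=0 P0.R1=1 P1.R0=0 P2.R0=0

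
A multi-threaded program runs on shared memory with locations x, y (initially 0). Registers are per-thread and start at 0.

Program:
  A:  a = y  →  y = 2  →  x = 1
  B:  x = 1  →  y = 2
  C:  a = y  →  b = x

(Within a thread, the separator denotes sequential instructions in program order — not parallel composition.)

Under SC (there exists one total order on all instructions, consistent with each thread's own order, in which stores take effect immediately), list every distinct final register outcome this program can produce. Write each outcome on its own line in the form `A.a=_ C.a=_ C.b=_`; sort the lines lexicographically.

A.a=0 C.a=0 C.b=0
A.a=0 C.a=0 C.b=1
A.a=0 C.a=2 C.b=0
A.a=0 C.a=2 C.b=1
A.a=2 C.a=0 C.b=0
A.a=2 C.a=0 C.b=1
A.a=2 C.a=2 C.b=1

outcome vector order: (A.a,C.a,C.b)
|SC outcomes| = 7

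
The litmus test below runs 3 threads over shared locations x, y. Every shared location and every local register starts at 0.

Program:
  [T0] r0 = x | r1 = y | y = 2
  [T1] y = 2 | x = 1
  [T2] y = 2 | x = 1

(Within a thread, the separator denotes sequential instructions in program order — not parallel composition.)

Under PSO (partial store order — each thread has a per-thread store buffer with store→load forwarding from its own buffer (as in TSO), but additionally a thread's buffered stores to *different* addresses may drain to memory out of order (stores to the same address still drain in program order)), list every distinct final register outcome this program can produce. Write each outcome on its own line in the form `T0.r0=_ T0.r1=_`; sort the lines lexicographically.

T0.r0=0 T0.r1=0
T0.r0=0 T0.r1=2
T0.r0=1 T0.r1=0
T0.r0=1 T0.r1=2

outcome vector order: (T0.r0,T0.r1)
|PSO outcomes| = 4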